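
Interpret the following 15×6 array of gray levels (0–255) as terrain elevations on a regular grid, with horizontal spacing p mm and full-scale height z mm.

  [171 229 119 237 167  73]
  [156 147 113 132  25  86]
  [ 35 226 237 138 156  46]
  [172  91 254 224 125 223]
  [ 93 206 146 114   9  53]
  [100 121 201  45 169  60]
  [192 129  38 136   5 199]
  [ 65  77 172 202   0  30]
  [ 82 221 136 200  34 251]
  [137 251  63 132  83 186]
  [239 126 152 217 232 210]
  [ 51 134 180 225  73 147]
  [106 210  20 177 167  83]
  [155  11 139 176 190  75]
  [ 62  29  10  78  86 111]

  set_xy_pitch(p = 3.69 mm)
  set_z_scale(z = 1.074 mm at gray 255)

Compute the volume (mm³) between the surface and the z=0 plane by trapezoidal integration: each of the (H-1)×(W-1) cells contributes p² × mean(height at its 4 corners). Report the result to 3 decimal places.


height_mm = gray/255 × 1.074; cell vol = 3.69² × mean(4 corners)
unit = 3.69² × 1.074 / (4×255) = 0.014337 mm³ per gray-sum
row 0: Σ corner-gray over 5 cells = 2824  → 40.4876
row 1: Σ corner-gray over 5 cells = 2671  → 38.2940
row 2: Σ corner-gray over 5 cells = 3378  → 48.4302
row 3: Σ corner-gray over 5 cells = 2879  → 41.2761
row 4: Σ corner-gray over 5 cells = 2328  → 33.3764
row 5: Σ corner-gray over 5 cells = 2239  → 32.1004
row 6: Σ corner-gray over 5 cells = 2004  → 28.7313
row 7: Σ corner-gray over 5 cells = 2512  → 36.0144
row 8: Σ corner-gray over 5 cells = 2896  → 41.5198
row 9: Σ corner-gray over 5 cells = 3284  → 47.0826
row 10: Σ corner-gray over 5 cells = 3325  → 47.6704
row 11: Σ corner-gray over 5 cells = 2759  → 39.5557
row 12: Σ corner-gray over 5 cells = 2599  → 37.2617
row 13: Σ corner-gray over 5 cells = 1841  → 26.3943
Σ rows: total corner-gray = 37539  → 538.1949 mm³

538.195


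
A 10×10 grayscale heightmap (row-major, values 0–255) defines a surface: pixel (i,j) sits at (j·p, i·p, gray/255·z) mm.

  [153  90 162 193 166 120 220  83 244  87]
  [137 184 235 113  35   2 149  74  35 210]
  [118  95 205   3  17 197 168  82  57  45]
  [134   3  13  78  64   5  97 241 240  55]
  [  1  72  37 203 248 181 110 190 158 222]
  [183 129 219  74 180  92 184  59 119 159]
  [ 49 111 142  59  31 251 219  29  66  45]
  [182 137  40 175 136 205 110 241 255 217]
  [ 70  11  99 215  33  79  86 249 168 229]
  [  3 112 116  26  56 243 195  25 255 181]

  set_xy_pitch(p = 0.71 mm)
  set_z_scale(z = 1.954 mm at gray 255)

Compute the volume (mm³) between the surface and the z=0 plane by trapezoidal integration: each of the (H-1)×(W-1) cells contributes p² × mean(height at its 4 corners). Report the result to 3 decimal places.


height_mm = gray/255 × 1.954; cell vol = 0.71² × mean(4 corners)
unit = 0.71² × 1.954 / (4×255) = 0.000965697 mm³ per gray-sum
row 0: Σ corner-gray over 9 cells = 4797  → 4.6325
row 1: Σ corner-gray over 9 cells = 3812  → 3.6812
row 2: Σ corner-gray over 9 cells = 3482  → 3.3626
row 3: Σ corner-gray over 9 cells = 4292  → 4.1448
row 4: Σ corner-gray over 9 cells = 5075  → 4.9009
row 5: Σ corner-gray over 9 cells = 4364  → 4.2143
row 6: Σ corner-gray over 9 cells = 4907  → 4.7387
row 7: Σ corner-gray over 9 cells = 5176  → 4.9985
row 8: Σ corner-gray over 9 cells = 4419  → 4.2674
Σ rows: total corner-gray = 40324  → 38.9408 mm³

38.941


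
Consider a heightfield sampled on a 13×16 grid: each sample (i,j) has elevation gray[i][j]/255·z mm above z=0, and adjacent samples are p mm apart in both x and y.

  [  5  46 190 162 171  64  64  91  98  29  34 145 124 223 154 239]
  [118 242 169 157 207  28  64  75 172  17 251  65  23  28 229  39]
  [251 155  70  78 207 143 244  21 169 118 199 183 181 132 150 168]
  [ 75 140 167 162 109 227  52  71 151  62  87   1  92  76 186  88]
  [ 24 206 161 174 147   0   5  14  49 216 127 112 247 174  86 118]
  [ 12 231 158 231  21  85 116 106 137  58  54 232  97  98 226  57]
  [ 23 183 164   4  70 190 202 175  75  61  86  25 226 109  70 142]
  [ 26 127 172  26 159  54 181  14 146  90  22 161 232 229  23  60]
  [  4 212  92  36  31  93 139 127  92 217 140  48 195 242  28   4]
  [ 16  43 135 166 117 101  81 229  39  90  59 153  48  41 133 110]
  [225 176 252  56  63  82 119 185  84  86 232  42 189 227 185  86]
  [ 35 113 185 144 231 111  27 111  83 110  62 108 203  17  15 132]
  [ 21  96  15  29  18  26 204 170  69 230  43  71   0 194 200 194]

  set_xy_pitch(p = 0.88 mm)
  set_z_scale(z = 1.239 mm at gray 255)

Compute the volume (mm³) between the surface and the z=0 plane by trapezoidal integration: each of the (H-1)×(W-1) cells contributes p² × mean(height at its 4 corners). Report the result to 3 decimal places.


80.259

height_mm = gray/255 × 1.239; cell vol = 0.88² × mean(4 corners)
unit = 0.88² × 1.239 / (4×255) = 0.000940668 mm³ per gray-sum
row 0: Σ corner-gray over 15 cells = 7045  → 6.6270
row 1: Σ corner-gray over 15 cells = 8130  → 7.6476
row 2: Σ corner-gray over 15 cells = 7848  → 7.3824
row 3: Σ corner-gray over 15 cells = 6907  → 6.4972
row 4: Σ corner-gray over 15 cells = 7347  → 6.9111
row 5: Σ corner-gray over 15 cells = 7214  → 6.7860
row 6: Σ corner-gray over 15 cells = 6803  → 6.3994
row 7: Σ corner-gray over 15 cells = 6750  → 6.3495
row 8: Σ corner-gray over 15 cells = 6388  → 6.0090
row 9: Σ corner-gray over 15 cells = 7263  → 6.8321
row 10: Σ corner-gray over 15 cells = 7474  → 7.0306
row 11: Σ corner-gray over 15 cells = 6152  → 5.7870
Σ rows: total corner-gray = 85321  → 80.2588 mm³


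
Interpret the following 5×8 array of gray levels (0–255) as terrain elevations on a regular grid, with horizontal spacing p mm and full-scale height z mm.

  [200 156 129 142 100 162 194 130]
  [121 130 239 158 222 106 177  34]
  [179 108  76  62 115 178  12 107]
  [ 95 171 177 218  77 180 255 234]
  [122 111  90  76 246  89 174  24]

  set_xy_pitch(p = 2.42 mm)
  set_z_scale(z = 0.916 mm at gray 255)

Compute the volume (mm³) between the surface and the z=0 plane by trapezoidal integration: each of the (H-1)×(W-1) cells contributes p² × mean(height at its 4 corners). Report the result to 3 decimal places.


84.138

height_mm = gray/255 × 0.916; cell vol = 2.42² × mean(4 corners)
unit = 2.42² × 0.916 / (4×255) = 0.00525928 mm³ per gray-sum
row 0: Σ corner-gray over 7 cells = 4315  → 22.6938
row 1: Σ corner-gray over 7 cells = 3607  → 18.9702
row 2: Σ corner-gray over 7 cells = 3873  → 20.3692
row 3: Σ corner-gray over 7 cells = 4203  → 22.1047
Σ rows: total corner-gray = 15998  → 84.1379 mm³


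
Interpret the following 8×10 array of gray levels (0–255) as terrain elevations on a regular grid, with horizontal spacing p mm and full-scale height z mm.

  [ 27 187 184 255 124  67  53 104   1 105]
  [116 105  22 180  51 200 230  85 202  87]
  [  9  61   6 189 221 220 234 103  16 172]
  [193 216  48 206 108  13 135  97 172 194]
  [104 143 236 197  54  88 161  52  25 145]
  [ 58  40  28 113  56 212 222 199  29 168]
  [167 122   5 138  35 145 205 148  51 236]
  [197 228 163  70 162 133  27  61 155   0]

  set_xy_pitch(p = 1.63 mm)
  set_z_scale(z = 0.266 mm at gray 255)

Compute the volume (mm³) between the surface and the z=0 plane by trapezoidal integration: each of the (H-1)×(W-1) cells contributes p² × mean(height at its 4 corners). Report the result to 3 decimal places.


21.390

height_mm = gray/255 × 0.266; cell vol = 1.63² × mean(4 corners)
unit = 1.63² × 0.266 / (4×255) = 0.000692878 mm³ per gray-sum
row 0: Σ corner-gray over 9 cells = 4435  → 3.0729
row 1: Σ corner-gray over 9 cells = 4634  → 3.2108
row 2: Σ corner-gray over 9 cells = 4658  → 3.2274
row 3: Σ corner-gray over 9 cells = 4538  → 3.1443
row 4: Σ corner-gray over 9 cells = 4185  → 2.8997
row 5: Σ corner-gray over 9 cells = 4125  → 2.8581
row 6: Σ corner-gray over 9 cells = 4296  → 2.9766
Σ rows: total corner-gray = 30871  → 21.3898 mm³


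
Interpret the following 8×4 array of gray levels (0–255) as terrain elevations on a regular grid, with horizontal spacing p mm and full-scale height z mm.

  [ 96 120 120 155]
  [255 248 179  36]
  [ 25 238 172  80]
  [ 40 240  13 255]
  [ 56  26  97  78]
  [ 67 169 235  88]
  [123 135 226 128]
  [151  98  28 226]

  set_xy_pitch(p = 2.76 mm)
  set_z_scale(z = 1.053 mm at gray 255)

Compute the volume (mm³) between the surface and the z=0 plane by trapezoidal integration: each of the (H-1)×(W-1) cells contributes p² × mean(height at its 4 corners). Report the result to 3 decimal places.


92.277

height_mm = gray/255 × 1.053; cell vol = 2.76² × mean(4 corners)
unit = 2.76² × 1.053 / (4×255) = 0.00786405 mm³ per gray-sum
row 0: Σ corner-gray over 3 cells = 1876  → 14.7530
row 1: Σ corner-gray over 3 cells = 2070  → 16.2786
row 2: Σ corner-gray over 3 cells = 1726  → 13.5734
row 3: Σ corner-gray over 3 cells = 1181  → 9.2874
row 4: Σ corner-gray over 3 cells = 1343  → 10.5614
row 5: Σ corner-gray over 3 cells = 1936  → 15.2248
row 6: Σ corner-gray over 3 cells = 1602  → 12.5982
Σ rows: total corner-gray = 11734  → 92.2768 mm³


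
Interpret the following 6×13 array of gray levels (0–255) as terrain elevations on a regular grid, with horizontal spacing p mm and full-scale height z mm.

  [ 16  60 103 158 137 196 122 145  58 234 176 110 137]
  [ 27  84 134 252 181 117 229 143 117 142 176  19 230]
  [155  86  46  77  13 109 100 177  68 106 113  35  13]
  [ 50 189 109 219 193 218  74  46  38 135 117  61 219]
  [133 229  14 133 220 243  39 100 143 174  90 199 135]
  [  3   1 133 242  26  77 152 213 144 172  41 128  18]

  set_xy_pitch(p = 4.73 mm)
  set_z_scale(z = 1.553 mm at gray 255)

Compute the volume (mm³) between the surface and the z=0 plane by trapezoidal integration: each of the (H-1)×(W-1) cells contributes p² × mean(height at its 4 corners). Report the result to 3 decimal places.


1014.489

height_mm = gray/255 × 1.553; cell vol = 4.73² × mean(4 corners)
unit = 4.73² × 1.553 / (4×255) = 0.0340638 mm³ per gray-sum
row 0: Σ corner-gray over 12 cells = 6596  → 224.6851
row 1: Σ corner-gray over 12 cells = 5473  → 186.4314
row 2: Σ corner-gray over 12 cells = 5095  → 173.5552
row 3: Σ corner-gray over 12 cells = 6503  → 221.5171
row 4: Σ corner-gray over 12 cells = 6115  → 208.3004
Σ rows: total corner-gray = 29782  → 1014.4892 mm³


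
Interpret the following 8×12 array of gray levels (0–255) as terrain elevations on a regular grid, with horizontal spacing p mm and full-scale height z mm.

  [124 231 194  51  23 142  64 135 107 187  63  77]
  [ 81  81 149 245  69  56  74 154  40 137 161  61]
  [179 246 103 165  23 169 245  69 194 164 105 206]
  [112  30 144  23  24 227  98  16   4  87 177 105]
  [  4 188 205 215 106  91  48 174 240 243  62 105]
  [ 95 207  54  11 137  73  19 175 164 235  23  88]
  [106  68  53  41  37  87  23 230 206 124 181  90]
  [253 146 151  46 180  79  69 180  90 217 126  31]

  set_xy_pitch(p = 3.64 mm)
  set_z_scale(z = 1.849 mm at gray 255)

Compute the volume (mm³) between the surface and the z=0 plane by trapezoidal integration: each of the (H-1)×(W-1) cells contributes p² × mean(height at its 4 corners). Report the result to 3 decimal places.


881.634

height_mm = gray/255 × 1.849; cell vol = 3.64² × mean(4 corners)
unit = 3.64² × 1.849 / (4×255) = 0.0240181 mm³ per gray-sum
row 0: Σ corner-gray over 11 cells = 5069  → 121.7480
row 1: Σ corner-gray over 11 cells = 5825  → 139.9057
row 2: Σ corner-gray over 11 cells = 5228  → 125.5669
row 3: Σ corner-gray over 11 cells = 5130  → 123.2131
row 4: Σ corner-gray over 11 cells = 5632  → 135.2702
row 5: Σ corner-gray over 11 cells = 4675  → 112.2848
row 6: Σ corner-gray over 11 cells = 5148  → 123.6454
Σ rows: total corner-gray = 36707  → 881.6341 mm³


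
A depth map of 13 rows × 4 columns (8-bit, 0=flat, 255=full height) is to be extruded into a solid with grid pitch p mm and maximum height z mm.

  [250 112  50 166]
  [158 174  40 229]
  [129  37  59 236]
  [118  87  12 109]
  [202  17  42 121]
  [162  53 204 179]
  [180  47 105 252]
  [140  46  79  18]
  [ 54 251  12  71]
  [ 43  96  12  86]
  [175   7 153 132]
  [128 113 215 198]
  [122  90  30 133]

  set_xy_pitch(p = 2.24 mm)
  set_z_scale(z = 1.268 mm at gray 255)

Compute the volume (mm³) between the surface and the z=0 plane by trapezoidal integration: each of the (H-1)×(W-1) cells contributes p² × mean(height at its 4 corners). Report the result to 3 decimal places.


height_mm = gray/255 × 1.268; cell vol = 2.24² × mean(4 corners)
unit = 2.24² × 1.268 / (4×255) = 0.00623757 mm³ per gray-sum
row 0: Σ corner-gray over 3 cells = 1555  → 9.6994
row 1: Σ corner-gray over 3 cells = 1372  → 8.5579
row 2: Σ corner-gray over 3 cells = 982  → 6.1253
row 3: Σ corner-gray over 3 cells = 866  → 5.4017
row 4: Σ corner-gray over 3 cells = 1296  → 8.0839
row 5: Σ corner-gray over 3 cells = 1591  → 9.9240
row 6: Σ corner-gray over 3 cells = 1144  → 7.1358
row 7: Σ corner-gray over 3 cells = 1059  → 6.6056
row 8: Σ corner-gray over 3 cells = 996  → 6.2126
row 9: Σ corner-gray over 3 cells = 972  → 6.0629
row 10: Σ corner-gray over 3 cells = 1609  → 10.0362
row 11: Σ corner-gray over 3 cells = 1477  → 9.2129
Σ rows: total corner-gray = 14919  → 93.0582 mm³

93.058


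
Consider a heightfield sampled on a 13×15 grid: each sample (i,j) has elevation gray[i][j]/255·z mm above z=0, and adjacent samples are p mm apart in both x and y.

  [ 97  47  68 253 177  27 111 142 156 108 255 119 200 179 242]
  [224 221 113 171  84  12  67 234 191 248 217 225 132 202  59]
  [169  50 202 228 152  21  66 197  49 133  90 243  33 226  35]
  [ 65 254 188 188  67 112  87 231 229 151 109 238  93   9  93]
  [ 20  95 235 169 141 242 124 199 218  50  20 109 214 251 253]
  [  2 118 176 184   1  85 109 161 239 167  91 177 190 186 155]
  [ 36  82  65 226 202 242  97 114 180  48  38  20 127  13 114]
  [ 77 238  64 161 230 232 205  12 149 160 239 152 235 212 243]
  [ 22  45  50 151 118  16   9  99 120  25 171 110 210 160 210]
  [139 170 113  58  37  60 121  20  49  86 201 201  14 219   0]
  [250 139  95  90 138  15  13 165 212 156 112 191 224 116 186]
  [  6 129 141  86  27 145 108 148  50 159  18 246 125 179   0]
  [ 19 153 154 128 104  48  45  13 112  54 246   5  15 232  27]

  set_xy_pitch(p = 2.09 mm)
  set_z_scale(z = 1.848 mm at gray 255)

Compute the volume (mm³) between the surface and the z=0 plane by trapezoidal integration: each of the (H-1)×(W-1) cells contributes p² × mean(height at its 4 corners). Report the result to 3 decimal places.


height_mm = gray/255 × 1.848; cell vol = 2.09² × mean(4 corners)
unit = 2.09² × 1.848 / (4×255) = 0.00791397 mm³ per gray-sum
row 0: Σ corner-gray over 14 cells = 8540  → 67.5853
row 1: Σ corner-gray over 14 cells = 8101  → 64.1111
row 2: Σ corner-gray over 14 cells = 7654  → 60.5735
row 3: Σ corner-gray over 14 cells = 8477  → 67.0867
row 4: Σ corner-gray over 14 cells = 8332  → 65.9392
row 5: Σ corner-gray over 14 cells = 6983  → 55.2632
row 6: Σ corner-gray over 14 cells = 7956  → 62.9635
row 7: Σ corner-gray over 14 cells = 7698  → 60.9217
row 8: Σ corner-gray over 14 cells = 5637  → 44.6110
row 9: Σ corner-gray over 14 cells = 6605  → 52.2718
row 10: Σ corner-gray over 14 cells = 6896  → 54.5747
row 11: Σ corner-gray over 14 cells = 5792  → 45.8377
Σ rows: total corner-gray = 88671  → 701.7396 mm³

701.740


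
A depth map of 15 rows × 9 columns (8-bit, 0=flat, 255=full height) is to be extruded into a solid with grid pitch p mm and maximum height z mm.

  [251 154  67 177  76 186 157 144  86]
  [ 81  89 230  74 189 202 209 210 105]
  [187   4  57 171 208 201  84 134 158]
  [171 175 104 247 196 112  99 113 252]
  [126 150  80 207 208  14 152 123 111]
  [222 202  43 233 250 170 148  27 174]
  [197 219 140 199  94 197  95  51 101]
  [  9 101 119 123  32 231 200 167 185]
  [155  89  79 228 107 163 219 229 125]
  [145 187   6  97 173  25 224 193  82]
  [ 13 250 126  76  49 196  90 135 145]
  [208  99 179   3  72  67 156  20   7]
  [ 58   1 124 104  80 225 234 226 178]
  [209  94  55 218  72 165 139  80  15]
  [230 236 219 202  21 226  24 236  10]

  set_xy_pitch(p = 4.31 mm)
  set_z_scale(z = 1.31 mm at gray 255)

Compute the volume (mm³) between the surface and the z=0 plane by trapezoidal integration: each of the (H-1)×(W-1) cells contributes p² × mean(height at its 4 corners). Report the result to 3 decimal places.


1465.163

height_mm = gray/255 × 1.31; cell vol = 4.31² × mean(4 corners)
unit = 4.31² × 1.31 / (4×255) = 0.0238575 mm³ per gray-sum
row 0: Σ corner-gray over 8 cells = 4851  → 115.7329
row 1: Σ corner-gray over 8 cells = 4655  → 111.0568
row 2: Σ corner-gray over 8 cells = 4578  → 109.2198
row 3: Σ corner-gray over 8 cells = 4620  → 110.2218
row 4: Σ corner-gray over 8 cells = 4647  → 110.8660
row 5: Σ corner-gray over 8 cells = 4830  → 115.2319
row 6: Σ corner-gray over 8 cells = 4428  → 105.6412
row 7: Σ corner-gray over 8 cells = 4648  → 110.8898
row 8: Σ corner-gray over 8 cells = 4545  → 108.4325
row 9: Σ corner-gray over 8 cells = 4039  → 96.3606
row 10: Σ corner-gray over 8 cells = 3409  → 81.3304
row 11: Σ corner-gray over 8 cells = 3631  → 86.6267
row 12: Σ corner-gray over 8 cells = 4094  → 97.6728
row 13: Σ corner-gray over 8 cells = 4438  → 105.8798
Σ rows: total corner-gray = 61413  → 1465.1631 mm³


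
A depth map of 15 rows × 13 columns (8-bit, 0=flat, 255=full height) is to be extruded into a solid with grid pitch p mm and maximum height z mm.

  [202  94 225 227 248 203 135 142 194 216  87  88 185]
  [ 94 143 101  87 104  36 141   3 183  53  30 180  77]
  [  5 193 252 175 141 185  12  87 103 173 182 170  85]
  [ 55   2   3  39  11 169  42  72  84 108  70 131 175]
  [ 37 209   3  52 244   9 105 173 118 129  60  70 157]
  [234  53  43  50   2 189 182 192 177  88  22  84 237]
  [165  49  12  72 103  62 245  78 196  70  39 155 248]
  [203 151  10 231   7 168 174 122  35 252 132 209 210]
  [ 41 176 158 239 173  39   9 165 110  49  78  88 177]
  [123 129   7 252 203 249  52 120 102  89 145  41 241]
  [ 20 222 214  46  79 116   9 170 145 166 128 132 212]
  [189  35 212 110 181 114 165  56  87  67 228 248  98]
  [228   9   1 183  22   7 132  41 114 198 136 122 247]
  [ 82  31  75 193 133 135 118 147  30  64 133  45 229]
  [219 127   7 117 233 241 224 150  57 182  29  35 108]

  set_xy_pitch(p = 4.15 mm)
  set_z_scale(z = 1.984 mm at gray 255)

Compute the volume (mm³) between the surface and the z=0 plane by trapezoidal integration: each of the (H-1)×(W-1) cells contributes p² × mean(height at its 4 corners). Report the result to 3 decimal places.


2640.628

height_mm = gray/255 × 1.984; cell vol = 4.15² × mean(4 corners)
unit = 4.15² × 1.984 / (4×255) = 0.0334995 mm³ per gray-sum
row 0: Σ corner-gray over 12 cells = 6398  → 214.3295
row 1: Σ corner-gray over 12 cells = 5729  → 191.9184
row 2: Σ corner-gray over 12 cells = 5128  → 171.7852
row 3: Σ corner-gray over 12 cells = 4230  → 141.7027
row 4: Σ corner-gray over 12 cells = 5173  → 173.2927
row 5: Σ corner-gray over 12 cells = 5210  → 174.5321
row 6: Σ corner-gray over 12 cells = 5970  → 199.9917
row 7: Σ corner-gray over 12 cells = 6181  → 207.0601
row 8: Σ corner-gray over 12 cells = 5928  → 198.5847
row 9: Σ corner-gray over 12 cells = 6228  → 208.6346
row 10: Σ corner-gray over 12 cells = 6379  → 213.6930
row 11: Σ corner-gray over 12 cells = 5698  → 190.8799
row 12: Σ corner-gray over 12 cells = 4924  → 164.9513
row 13: Σ corner-gray over 12 cells = 5650  → 189.2719
Σ rows: total corner-gray = 78826  → 2640.6277 mm³


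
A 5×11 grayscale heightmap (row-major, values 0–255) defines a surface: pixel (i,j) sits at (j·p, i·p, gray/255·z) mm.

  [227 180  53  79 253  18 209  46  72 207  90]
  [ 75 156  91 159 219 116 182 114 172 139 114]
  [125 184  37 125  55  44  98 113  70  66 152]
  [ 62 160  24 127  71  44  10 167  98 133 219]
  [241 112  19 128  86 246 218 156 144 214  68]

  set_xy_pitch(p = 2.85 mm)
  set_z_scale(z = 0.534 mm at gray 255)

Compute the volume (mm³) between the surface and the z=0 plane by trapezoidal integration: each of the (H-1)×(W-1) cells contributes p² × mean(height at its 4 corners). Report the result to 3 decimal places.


height_mm = gray/255 × 0.534; cell vol = 2.85² × mean(4 corners)
unit = 2.85² × 0.534 / (4×255) = 0.00425237 mm³ per gray-sum
row 0: Σ corner-gray over 10 cells = 5436  → 23.1159
row 1: Σ corner-gray over 10 cells = 4746  → 20.1817
row 2: Σ corner-gray over 10 cells = 3810  → 16.2015
row 3: Σ corner-gray over 10 cells = 4904  → 20.8536
Σ rows: total corner-gray = 18896  → 80.3527 mm³

80.353


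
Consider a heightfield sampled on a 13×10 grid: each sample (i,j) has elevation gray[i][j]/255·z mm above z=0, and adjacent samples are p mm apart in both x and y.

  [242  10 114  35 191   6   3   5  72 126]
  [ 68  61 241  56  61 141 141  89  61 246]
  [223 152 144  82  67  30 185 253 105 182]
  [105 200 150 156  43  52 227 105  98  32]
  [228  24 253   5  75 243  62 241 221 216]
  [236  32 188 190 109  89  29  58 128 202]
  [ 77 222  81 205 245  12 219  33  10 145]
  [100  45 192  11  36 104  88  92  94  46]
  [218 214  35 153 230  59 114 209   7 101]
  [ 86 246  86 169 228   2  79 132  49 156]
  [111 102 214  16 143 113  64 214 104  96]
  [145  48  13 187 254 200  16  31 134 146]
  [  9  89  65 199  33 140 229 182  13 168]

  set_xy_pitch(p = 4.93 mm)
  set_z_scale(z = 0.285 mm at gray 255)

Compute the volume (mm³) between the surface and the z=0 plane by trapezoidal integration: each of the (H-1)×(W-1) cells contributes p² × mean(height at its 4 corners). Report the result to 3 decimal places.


height_mm = gray/255 × 0.285; cell vol = 4.93² × mean(4 corners)
unit = 4.93² × 0.285 / (4×255) = 0.00679107 mm³ per gray-sum
row 0: Σ corner-gray over 9 cells = 3256  → 22.1117
row 1: Σ corner-gray over 9 cells = 4457  → 30.2678
row 2: Σ corner-gray over 9 cells = 4640  → 31.5106
row 3: Σ corner-gray over 9 cells = 4891  → 33.2151
row 4: Σ corner-gray over 9 cells = 4776  → 32.4342
row 5: Σ corner-gray over 9 cells = 4360  → 29.6091
row 6: Σ corner-gray over 9 cells = 3746  → 25.4394
row 7: Σ corner-gray over 9 cells = 3831  → 26.0166
row 8: Σ corner-gray over 9 cells = 4585  → 31.1371
row 9: Σ corner-gray over 9 cells = 4371  → 29.6838
row 10: Σ corner-gray over 9 cells = 4204  → 28.5497
row 11: Σ corner-gray over 9 cells = 4134  → 28.0743
Σ rows: total corner-gray = 51251  → 348.0494 mm³

348.049


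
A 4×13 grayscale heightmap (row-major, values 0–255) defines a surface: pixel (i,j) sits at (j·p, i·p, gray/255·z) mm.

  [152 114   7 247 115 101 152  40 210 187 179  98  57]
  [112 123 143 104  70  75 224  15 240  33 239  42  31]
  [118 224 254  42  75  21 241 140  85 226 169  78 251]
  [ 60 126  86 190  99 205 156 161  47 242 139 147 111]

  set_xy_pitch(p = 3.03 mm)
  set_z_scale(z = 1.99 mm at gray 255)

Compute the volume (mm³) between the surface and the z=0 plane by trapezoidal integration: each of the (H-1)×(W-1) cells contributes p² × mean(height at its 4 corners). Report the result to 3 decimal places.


339.464

height_mm = gray/255 × 1.99; cell vol = 3.03² × mean(4 corners)
unit = 3.03² × 1.99 / (4×255) = 0.0179118 mm³ per gray-sum
row 0: Σ corner-gray over 12 cells = 5868  → 105.1062
row 1: Σ corner-gray over 12 cells = 6238  → 111.7335
row 2: Σ corner-gray over 12 cells = 6846  → 122.6239
Σ rows: total corner-gray = 18952  → 339.4636 mm³


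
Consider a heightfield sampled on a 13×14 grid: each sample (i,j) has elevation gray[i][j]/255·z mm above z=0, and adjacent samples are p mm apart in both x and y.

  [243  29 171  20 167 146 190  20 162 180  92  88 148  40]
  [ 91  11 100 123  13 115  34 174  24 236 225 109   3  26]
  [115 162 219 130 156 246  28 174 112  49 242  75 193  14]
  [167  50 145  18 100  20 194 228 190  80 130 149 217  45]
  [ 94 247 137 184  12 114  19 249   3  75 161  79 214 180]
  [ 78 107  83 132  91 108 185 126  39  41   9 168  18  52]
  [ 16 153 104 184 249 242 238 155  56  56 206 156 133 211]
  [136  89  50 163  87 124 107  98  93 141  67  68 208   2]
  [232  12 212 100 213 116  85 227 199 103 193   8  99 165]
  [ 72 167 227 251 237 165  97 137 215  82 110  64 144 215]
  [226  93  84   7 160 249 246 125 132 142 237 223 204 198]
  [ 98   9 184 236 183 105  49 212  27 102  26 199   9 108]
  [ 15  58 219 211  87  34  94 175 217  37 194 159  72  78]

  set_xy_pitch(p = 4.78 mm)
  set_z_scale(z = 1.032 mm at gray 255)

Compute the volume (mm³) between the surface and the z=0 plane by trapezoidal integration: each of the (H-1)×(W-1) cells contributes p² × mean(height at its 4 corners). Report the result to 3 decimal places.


1836.200

height_mm = gray/255 × 1.032; cell vol = 4.78² × mean(4 corners)
unit = 4.78² × 1.032 / (4×255) = 0.0231172 mm³ per gray-sum
row 0: Σ corner-gray over 13 cells = 5560  → 128.5317
row 1: Σ corner-gray over 13 cells = 6152  → 142.2170
row 2: Σ corner-gray over 13 cells = 6955  → 160.7802
row 3: Σ corner-gray over 13 cells = 6516  → 150.6317
row 4: Σ corner-gray over 13 cells = 5606  → 129.5950
row 5: Σ corner-gray over 13 cells = 6435  → 148.7592
row 6: Σ corner-gray over 13 cells = 6819  → 157.6362
row 7: Σ corner-gray over 13 cells = 6259  → 144.6906
row 8: Σ corner-gray over 13 cells = 7610  → 175.9219
row 9: Σ corner-gray over 13 cells = 8307  → 192.0346
row 10: Σ corner-gray over 13 cells = 7116  → 164.5020
row 11: Σ corner-gray over 13 cells = 6095  → 140.8994
Σ rows: total corner-gray = 79430  → 1836.1996 mm³


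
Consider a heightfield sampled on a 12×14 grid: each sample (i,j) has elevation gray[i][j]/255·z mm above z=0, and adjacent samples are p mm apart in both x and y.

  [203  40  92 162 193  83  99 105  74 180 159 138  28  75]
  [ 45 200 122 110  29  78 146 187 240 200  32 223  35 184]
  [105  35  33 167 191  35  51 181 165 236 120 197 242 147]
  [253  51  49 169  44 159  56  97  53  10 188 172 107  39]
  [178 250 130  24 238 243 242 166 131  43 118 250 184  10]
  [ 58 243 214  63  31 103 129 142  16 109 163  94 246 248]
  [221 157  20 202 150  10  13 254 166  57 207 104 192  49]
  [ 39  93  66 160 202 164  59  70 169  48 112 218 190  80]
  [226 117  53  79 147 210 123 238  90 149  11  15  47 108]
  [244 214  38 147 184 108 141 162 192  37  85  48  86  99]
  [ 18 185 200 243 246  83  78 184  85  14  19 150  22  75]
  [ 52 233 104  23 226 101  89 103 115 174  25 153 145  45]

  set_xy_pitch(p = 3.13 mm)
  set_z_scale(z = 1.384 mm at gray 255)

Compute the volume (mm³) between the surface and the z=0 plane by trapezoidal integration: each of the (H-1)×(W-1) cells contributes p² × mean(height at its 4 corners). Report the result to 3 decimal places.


height_mm = gray/255 × 1.384; cell vol = 3.13² × mean(4 corners)
unit = 3.13² × 1.384 / (4×255) = 0.013293 mm³ per gray-sum
row 0: Σ corner-gray over 13 cells = 6417  → 85.3015
row 1: Σ corner-gray over 13 cells = 6991  → 92.9317
row 2: Σ corner-gray over 13 cells = 6160  → 81.8852
row 3: Σ corner-gray over 13 cells = 6828  → 90.7649
row 4: Σ corner-gray over 13 cells = 7638  → 101.5323
row 5: Σ corner-gray over 13 cells = 6746  → 89.6749
row 6: Σ corner-gray over 13 cells = 6555  → 87.1359
row 7: Σ corner-gray over 13 cells = 6113  → 81.2604
row 8: Σ corner-gray over 13 cells = 6119  → 81.3402
row 9: Σ corner-gray over 13 cells = 6338  → 84.2513
row 10: Σ corner-gray over 13 cells = 6190  → 82.2840
Σ rows: total corner-gray = 72095  → 958.3623 mm³

958.362


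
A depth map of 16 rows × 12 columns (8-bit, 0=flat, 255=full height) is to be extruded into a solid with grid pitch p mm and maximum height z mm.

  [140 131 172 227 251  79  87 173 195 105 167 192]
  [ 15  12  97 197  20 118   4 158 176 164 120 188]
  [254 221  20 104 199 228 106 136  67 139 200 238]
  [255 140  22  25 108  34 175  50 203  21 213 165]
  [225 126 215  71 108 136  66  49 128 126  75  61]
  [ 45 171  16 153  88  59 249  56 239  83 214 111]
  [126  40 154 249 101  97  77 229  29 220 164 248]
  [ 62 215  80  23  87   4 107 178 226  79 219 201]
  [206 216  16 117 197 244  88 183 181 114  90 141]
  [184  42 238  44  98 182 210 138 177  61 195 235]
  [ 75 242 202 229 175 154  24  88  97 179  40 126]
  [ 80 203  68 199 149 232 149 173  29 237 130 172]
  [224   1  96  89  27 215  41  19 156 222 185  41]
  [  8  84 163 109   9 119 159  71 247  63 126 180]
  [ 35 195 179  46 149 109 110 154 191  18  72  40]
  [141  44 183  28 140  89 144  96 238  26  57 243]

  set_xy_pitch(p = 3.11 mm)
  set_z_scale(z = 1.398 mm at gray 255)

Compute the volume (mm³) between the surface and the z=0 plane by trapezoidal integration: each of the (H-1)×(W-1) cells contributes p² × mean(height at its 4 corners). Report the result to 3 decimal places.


height_mm = gray/255 × 1.398; cell vol = 3.11² × mean(4 corners)
unit = 3.11² × 1.398 / (4×255) = 0.0132565 mm³ per gray-sum
row 0: Σ corner-gray over 11 cells = 5841  → 77.4310
row 1: Σ corner-gray over 11 cells = 5667  → 75.1244
row 2: Σ corner-gray over 11 cells = 5734  → 76.0126
row 3: Σ corner-gray over 11 cells = 4888  → 64.7976
row 4: Σ corner-gray over 11 cells = 5298  → 70.2328
row 5: Σ corner-gray over 11 cells = 5906  → 78.2927
row 6: Σ corner-gray over 11 cells = 5793  → 76.7947
row 7: Σ corner-gray over 11 cells = 5938  → 78.7169
row 8: Σ corner-gray over 11 cells = 6428  → 85.2126
row 9: Σ corner-gray over 11 cells = 6250  → 82.8529
row 10: Σ corner-gray over 11 cells = 6451  → 85.5175
row 11: Σ corner-gray over 11 cells = 5757  → 76.3175
row 12: Σ corner-gray over 11 cells = 4855  → 64.3601
row 13: Σ corner-gray over 11 cells = 5009  → 66.4016
row 14: Σ corner-gray over 11 cells = 4995  → 66.2161
Σ rows: total corner-gray = 84810  → 1124.2809 mm³

1124.281


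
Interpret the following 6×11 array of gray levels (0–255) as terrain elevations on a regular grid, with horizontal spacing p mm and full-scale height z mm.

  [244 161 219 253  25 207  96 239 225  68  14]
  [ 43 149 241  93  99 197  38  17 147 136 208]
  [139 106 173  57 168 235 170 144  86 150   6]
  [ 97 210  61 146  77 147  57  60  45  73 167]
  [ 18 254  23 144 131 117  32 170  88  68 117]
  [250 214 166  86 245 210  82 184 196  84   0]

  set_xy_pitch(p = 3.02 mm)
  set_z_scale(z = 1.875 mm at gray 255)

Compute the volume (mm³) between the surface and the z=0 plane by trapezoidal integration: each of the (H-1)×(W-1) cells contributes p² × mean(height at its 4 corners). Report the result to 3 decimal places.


423.394

height_mm = gray/255 × 1.875; cell vol = 3.02² × mean(4 corners)
unit = 3.02² × 1.875 / (4×255) = 0.0167654 mm³ per gray-sum
row 0: Σ corner-gray over 10 cells = 5729  → 96.0492
row 1: Σ corner-gray over 10 cells = 5208  → 87.3144
row 2: Σ corner-gray over 10 cells = 4739  → 79.4514
row 3: Σ corner-gray over 10 cells = 4205  → 70.4987
row 4: Σ corner-gray over 10 cells = 5373  → 90.0807
Σ rows: total corner-gray = 25254  → 423.3945 mm³


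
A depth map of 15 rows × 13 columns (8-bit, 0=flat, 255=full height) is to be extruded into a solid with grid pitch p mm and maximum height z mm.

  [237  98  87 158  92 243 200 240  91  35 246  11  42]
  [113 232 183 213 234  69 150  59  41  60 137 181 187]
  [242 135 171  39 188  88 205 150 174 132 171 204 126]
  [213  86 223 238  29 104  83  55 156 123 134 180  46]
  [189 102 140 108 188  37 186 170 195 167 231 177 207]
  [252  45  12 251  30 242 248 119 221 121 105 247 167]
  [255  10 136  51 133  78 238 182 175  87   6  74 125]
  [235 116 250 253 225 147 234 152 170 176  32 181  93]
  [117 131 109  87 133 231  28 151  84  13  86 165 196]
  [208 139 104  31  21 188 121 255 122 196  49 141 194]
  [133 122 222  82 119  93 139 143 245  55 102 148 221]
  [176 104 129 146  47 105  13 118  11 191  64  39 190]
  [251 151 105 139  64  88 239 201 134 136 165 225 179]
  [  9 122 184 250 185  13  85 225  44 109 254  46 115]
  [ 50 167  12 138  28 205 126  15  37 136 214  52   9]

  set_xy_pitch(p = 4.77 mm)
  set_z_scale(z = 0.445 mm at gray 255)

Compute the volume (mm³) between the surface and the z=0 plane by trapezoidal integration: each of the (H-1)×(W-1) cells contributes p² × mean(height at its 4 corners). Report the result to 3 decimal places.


height_mm = gray/255 × 0.445; cell vol = 4.77² × mean(4 corners)
unit = 4.77² × 0.445 / (4×255) = 0.00992651 mm³ per gray-sum
row 0: Σ corner-gray over 12 cells = 6699  → 66.4977
row 1: Σ corner-gray over 12 cells = 7100  → 70.4782
row 2: Σ corner-gray over 12 cells = 6763  → 67.1330
row 3: Σ corner-gray over 12 cells = 6879  → 68.2845
row 4: Σ corner-gray over 12 cells = 7499  → 74.4389
row 5: Σ corner-gray over 12 cells = 6421  → 63.7381
row 6: Σ corner-gray over 12 cells = 6920  → 68.6915
row 7: Σ corner-gray over 12 cells = 6949  → 68.9793
row 8: Σ corner-gray over 12 cells = 5885  → 58.4175
row 9: Σ corner-gray over 12 cells = 6430  → 63.8275
row 10: Σ corner-gray over 12 cells = 5594  → 55.5289
row 11: Σ corner-gray over 12 cells = 6024  → 59.7973
row 12: Σ corner-gray over 12 cells = 6882  → 68.3142
row 13: Σ corner-gray over 12 cells = 5477  → 54.3675
Σ rows: total corner-gray = 91522  → 908.4941 mm³

908.494


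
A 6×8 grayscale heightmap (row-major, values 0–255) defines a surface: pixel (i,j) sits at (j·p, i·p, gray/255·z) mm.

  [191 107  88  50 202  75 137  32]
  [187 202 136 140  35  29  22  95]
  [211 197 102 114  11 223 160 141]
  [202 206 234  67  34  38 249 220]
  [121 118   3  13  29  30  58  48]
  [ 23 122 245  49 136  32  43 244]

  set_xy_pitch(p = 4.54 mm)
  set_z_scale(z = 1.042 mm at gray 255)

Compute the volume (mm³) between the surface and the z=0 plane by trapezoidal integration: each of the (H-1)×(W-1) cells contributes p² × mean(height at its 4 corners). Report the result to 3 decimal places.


322.412

height_mm = gray/255 × 1.042; cell vol = 4.54² × mean(4 corners)
unit = 4.54² × 1.042 / (4×255) = 0.0210562 mm³ per gray-sum
row 0: Σ corner-gray over 7 cells = 2951  → 62.1367
row 1: Σ corner-gray over 7 cells = 3376  → 71.0856
row 2: Σ corner-gray over 7 cells = 4044  → 85.1511
row 3: Σ corner-gray over 7 cells = 2749  → 57.8834
row 4: Σ corner-gray over 7 cells = 2192  → 46.1551
Σ rows: total corner-gray = 15312  → 322.4120 mm³


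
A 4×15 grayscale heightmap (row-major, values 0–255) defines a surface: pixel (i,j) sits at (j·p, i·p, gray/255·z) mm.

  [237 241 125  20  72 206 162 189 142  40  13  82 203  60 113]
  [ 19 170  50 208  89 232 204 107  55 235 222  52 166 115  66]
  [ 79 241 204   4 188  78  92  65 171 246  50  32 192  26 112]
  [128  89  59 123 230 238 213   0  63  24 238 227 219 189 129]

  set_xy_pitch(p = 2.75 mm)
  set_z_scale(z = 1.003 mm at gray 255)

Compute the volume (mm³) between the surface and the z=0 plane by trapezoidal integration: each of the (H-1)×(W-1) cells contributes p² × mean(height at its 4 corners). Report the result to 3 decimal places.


height_mm = gray/255 × 1.003; cell vol = 2.75² × mean(4 corners)
unit = 2.75² × 1.003 / (4×255) = 0.00743646 mm³ per gray-sum
row 0: Σ corner-gray over 14 cells = 7355  → 54.6952
row 1: Σ corner-gray over 14 cells = 7264  → 54.0184
row 2: Σ corner-gray over 14 cells = 7450  → 55.4016
Σ rows: total corner-gray = 22069  → 164.1152 mm³

164.115


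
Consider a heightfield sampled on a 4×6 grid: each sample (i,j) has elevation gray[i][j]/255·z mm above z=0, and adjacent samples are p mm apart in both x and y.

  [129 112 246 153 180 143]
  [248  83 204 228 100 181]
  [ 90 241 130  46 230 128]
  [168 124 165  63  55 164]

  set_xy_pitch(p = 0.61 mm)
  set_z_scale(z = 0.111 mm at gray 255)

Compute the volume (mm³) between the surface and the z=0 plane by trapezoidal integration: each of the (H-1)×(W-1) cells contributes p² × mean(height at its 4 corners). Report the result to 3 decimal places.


0.370

height_mm = gray/255 × 0.111; cell vol = 0.61² × mean(4 corners)
unit = 0.61² × 0.111 / (4×255) = 4.04932e-05 mm³ per gray-sum
row 0: Σ corner-gray over 5 cells = 3313  → 0.1342
row 1: Σ corner-gray over 5 cells = 3171  → 0.1284
row 2: Σ corner-gray over 5 cells = 2658  → 0.1076
Σ rows: total corner-gray = 9142  → 0.3702 mm³


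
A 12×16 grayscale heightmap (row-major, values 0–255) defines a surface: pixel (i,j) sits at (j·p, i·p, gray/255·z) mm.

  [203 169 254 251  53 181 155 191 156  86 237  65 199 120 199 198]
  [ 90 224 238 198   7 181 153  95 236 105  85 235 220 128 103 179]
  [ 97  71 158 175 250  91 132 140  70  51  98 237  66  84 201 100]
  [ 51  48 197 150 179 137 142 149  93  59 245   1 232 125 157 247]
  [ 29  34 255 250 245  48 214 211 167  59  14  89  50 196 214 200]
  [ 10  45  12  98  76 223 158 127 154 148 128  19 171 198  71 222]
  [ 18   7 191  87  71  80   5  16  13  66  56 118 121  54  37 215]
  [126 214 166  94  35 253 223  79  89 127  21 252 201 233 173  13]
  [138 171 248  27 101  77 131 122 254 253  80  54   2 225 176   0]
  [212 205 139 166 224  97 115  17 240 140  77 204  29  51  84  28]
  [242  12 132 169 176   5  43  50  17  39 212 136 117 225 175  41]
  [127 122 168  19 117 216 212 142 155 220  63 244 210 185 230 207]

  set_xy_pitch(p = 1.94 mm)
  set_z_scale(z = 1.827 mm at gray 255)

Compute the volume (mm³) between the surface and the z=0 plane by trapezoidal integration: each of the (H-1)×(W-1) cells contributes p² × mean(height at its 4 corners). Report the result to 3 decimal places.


580.862

height_mm = gray/255 × 1.827; cell vol = 1.94² × mean(4 corners)
unit = 1.94² × 1.827 / (4×255) = 0.00674127 mm³ per gray-sum
row 0: Σ corner-gray over 15 cells = 9718  → 65.5117
row 1: Σ corner-gray over 15 cells = 8530  → 57.5030
row 2: Σ corner-gray over 15 cells = 7971  → 53.7347
row 3: Σ corner-gray over 15 cells = 8447  → 56.9435
row 4: Σ corner-gray over 15 cells = 7809  → 52.6426
row 5: Σ corner-gray over 15 cells = 5565  → 37.5152
row 6: Σ corner-gray over 15 cells = 6536  → 44.0610
row 7: Σ corner-gray over 15 cells = 8439  → 56.8896
row 8: Σ corner-gray over 15 cells = 7796  → 52.5550
row 9: Σ corner-gray over 15 cells = 7115  → 47.9641
row 10: Σ corner-gray over 15 cells = 8239  → 55.5413
Σ rows: total corner-gray = 86165  → 580.8617 mm³


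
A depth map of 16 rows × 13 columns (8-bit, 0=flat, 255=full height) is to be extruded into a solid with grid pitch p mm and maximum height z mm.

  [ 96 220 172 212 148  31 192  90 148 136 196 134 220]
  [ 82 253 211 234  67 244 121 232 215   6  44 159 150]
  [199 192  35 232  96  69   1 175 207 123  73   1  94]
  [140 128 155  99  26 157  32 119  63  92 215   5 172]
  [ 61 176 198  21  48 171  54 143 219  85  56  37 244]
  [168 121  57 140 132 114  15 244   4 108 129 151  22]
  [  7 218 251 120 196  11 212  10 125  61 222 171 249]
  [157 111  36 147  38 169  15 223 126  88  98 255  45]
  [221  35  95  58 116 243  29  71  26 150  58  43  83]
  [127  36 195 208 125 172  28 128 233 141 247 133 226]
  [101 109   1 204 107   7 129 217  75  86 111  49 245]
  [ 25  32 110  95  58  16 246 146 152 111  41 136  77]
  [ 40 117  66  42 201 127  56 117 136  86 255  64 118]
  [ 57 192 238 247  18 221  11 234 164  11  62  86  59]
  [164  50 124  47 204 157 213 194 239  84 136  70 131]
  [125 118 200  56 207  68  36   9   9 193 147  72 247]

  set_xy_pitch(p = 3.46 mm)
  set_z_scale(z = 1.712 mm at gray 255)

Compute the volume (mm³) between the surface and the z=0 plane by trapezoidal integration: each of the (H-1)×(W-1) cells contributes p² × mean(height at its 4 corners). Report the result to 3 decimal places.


1750.948

height_mm = gray/255 × 1.712; cell vol = 3.46² × mean(4 corners)
unit = 3.46² × 1.712 / (4×255) = 0.0200935 mm³ per gray-sum
row 0: Σ corner-gray over 12 cells = 7478  → 150.2593
row 1: Σ corner-gray over 12 cells = 6505  → 130.7083
row 2: Σ corner-gray over 12 cells = 5195  → 104.3858
row 3: Σ corner-gray over 12 cells = 5215  → 104.7876
row 4: Σ corner-gray over 12 cells = 5341  → 107.3194
row 5: Σ corner-gray over 12 cells = 6070  → 121.9676
row 6: Σ corner-gray over 12 cells = 6264  → 125.8657
row 7: Σ corner-gray over 12 cells = 4966  → 99.7844
row 8: Σ corner-gray over 12 cells = 5797  → 116.4821
row 9: Σ corner-gray over 12 cells = 6181  → 124.1980
row 10: Σ corner-gray over 12 cells = 4924  → 98.9404
row 11: Σ corner-gray over 12 cells = 5080  → 102.0750
row 12: Σ corner-gray over 12 cells = 5776  → 116.0601
row 13: Σ corner-gray over 12 cells = 6415  → 128.8999
row 14: Σ corner-gray over 12 cells = 5933  → 119.2148
Σ rows: total corner-gray = 87140  → 1750.9484 mm³
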